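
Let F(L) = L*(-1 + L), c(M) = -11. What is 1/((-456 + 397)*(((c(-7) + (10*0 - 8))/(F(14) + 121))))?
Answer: 303/1121 ≈ 0.27029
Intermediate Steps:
1/((-456 + 397)*(((c(-7) + (10*0 - 8))/(F(14) + 121)))) = 1/((-456 + 397)*(((-11 + (10*0 - 8))/(14*(-1 + 14) + 121)))) = 1/((-59)*(((-11 + (0 - 8))/(14*13 + 121)))) = -(182 + 121)/(-11 - 8)/59 = -1/(59*((-19/303))) = -1/(59*((-19*1/303))) = -1/(59*(-19/303)) = -1/59*(-303/19) = 303/1121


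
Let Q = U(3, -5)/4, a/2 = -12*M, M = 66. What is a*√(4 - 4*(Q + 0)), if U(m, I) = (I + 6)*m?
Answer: -1584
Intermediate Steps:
U(m, I) = m*(6 + I) (U(m, I) = (6 + I)*m = m*(6 + I))
a = -1584 (a = 2*(-12*66) = 2*(-792) = -1584)
Q = ¾ (Q = (3*(6 - 5))/4 = (3*1)*(¼) = 3*(¼) = ¾ ≈ 0.75000)
a*√(4 - 4*(Q + 0)) = -1584*√(4 - 4*(¾ + 0)) = -1584*√(4 - 4*¾) = -1584*√(4 - 3) = -1584*√1 = -1584*1 = -1584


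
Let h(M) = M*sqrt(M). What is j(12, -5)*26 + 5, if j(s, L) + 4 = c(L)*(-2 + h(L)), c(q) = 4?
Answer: -307 - 520*I*sqrt(5) ≈ -307.0 - 1162.8*I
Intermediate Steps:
h(M) = M**(3/2)
j(s, L) = -12 + 4*L**(3/2) (j(s, L) = -4 + 4*(-2 + L**(3/2)) = -4 + (-8 + 4*L**(3/2)) = -12 + 4*L**(3/2))
j(12, -5)*26 + 5 = (-12 + 4*(-5)**(3/2))*26 + 5 = (-12 + 4*(-5*I*sqrt(5)))*26 + 5 = (-12 - 20*I*sqrt(5))*26 + 5 = (-312 - 520*I*sqrt(5)) + 5 = -307 - 520*I*sqrt(5)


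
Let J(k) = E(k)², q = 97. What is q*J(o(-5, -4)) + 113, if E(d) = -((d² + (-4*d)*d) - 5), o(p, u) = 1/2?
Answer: 53121/16 ≈ 3320.1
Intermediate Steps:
o(p, u) = ½
E(d) = 5 + 3*d² (E(d) = -((d² - 4*d²) - 5) = -(-3*d² - 5) = -(-5 - 3*d²) = 5 + 3*d²)
J(k) = (5 + 3*k²)²
q*J(o(-5, -4)) + 113 = 97*(5 + 3*(½)²)² + 113 = 97*(5 + 3*(¼))² + 113 = 97*(5 + ¾)² + 113 = 97*(23/4)² + 113 = 97*(529/16) + 113 = 51313/16 + 113 = 53121/16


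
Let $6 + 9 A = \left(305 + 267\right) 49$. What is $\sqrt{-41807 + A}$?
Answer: $\frac{i \sqrt{348241}}{3} \approx 196.71 i$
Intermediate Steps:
$A = \frac{28022}{9}$ ($A = - \frac{2}{3} + \frac{\left(305 + 267\right) 49}{9} = - \frac{2}{3} + \frac{572 \cdot 49}{9} = - \frac{2}{3} + \frac{1}{9} \cdot 28028 = - \frac{2}{3} + \frac{28028}{9} = \frac{28022}{9} \approx 3113.6$)
$\sqrt{-41807 + A} = \sqrt{-41807 + \frac{28022}{9}} = \sqrt{- \frac{348241}{9}} = \frac{i \sqrt{348241}}{3}$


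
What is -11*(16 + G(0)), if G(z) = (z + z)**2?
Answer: -176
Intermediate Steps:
G(z) = 4*z**2 (G(z) = (2*z)**2 = 4*z**2)
-11*(16 + G(0)) = -11*(16 + 4*0**2) = -11*(16 + 4*0) = -11*(16 + 0) = -11*16 = -176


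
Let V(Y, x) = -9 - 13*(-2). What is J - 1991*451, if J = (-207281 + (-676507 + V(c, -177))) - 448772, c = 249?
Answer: -2230484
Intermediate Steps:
V(Y, x) = 17 (V(Y, x) = -9 + 26 = 17)
J = -1332543 (J = (-207281 + (-676507 + 17)) - 448772 = (-207281 - 676490) - 448772 = -883771 - 448772 = -1332543)
J - 1991*451 = -1332543 - 1991*451 = -1332543 - 897941 = -2230484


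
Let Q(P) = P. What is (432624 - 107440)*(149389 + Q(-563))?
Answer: 48395833984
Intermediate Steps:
(432624 - 107440)*(149389 + Q(-563)) = (432624 - 107440)*(149389 - 563) = 325184*148826 = 48395833984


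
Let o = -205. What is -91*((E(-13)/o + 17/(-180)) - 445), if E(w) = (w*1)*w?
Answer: 299470171/7380 ≈ 40579.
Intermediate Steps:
E(w) = w² (E(w) = w*w = w²)
-91*((E(-13)/o + 17/(-180)) - 445) = -91*(((-13)²/(-205) + 17/(-180)) - 445) = -91*((169*(-1/205) + 17*(-1/180)) - 445) = -91*((-169/205 - 17/180) - 445) = -91*(-6781/7380 - 445) = -91*(-3290881/7380) = 299470171/7380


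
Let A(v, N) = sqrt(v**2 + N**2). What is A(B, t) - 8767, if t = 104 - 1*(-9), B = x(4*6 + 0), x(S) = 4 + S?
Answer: -8767 + sqrt(13553) ≈ -8650.6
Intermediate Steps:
B = 28 (B = 4 + (4*6 + 0) = 4 + (24 + 0) = 4 + 24 = 28)
t = 113 (t = 104 + 9 = 113)
A(v, N) = sqrt(N**2 + v**2)
A(B, t) - 8767 = sqrt(113**2 + 28**2) - 8767 = sqrt(12769 + 784) - 8767 = sqrt(13553) - 8767 = -8767 + sqrt(13553)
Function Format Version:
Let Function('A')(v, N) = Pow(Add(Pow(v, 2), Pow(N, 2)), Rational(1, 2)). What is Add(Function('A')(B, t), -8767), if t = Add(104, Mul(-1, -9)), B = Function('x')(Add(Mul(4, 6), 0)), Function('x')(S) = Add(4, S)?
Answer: Add(-8767, Pow(13553, Rational(1, 2))) ≈ -8650.6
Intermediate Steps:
B = 28 (B = Add(4, Add(Mul(4, 6), 0)) = Add(4, Add(24, 0)) = Add(4, 24) = 28)
t = 113 (t = Add(104, 9) = 113)
Function('A')(v, N) = Pow(Add(Pow(N, 2), Pow(v, 2)), Rational(1, 2))
Add(Function('A')(B, t), -8767) = Add(Pow(Add(Pow(113, 2), Pow(28, 2)), Rational(1, 2)), -8767) = Add(Pow(Add(12769, 784), Rational(1, 2)), -8767) = Add(Pow(13553, Rational(1, 2)), -8767) = Add(-8767, Pow(13553, Rational(1, 2)))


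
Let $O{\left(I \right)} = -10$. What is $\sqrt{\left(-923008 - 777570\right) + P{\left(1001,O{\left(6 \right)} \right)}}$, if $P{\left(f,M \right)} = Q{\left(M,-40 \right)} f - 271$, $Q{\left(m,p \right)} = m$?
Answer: $i \sqrt{1710859} \approx 1308.0 i$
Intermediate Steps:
$P{\left(f,M \right)} = -271 + M f$ ($P{\left(f,M \right)} = M f - 271 = -271 + M f$)
$\sqrt{\left(-923008 - 777570\right) + P{\left(1001,O{\left(6 \right)} \right)}} = \sqrt{\left(-923008 - 777570\right) - 10281} = \sqrt{-1700578 - 10281} = \sqrt{-1710859} = i \sqrt{1710859}$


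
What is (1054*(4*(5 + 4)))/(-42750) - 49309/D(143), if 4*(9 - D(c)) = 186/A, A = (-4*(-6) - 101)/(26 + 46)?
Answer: -9025901803/9597375 ≈ -940.46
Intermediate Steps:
A = -77/72 (A = (24 - 101)/72 = -77*1/72 = -77/72 ≈ -1.0694)
D(c) = 4041/77 (D(c) = 9 - 93/(2*(-77/72)) = 9 - 93*(-72)/(2*77) = 9 - 1/4*(-13392/77) = 9 + 3348/77 = 4041/77)
(1054*(4*(5 + 4)))/(-42750) - 49309/D(143) = (1054*(4*(5 + 4)))/(-42750) - 49309/4041/77 = (1054*(4*9))*(-1/42750) - 49309*77/4041 = (1054*36)*(-1/42750) - 3796793/4041 = 37944*(-1/42750) - 3796793/4041 = -2108/2375 - 3796793/4041 = -9025901803/9597375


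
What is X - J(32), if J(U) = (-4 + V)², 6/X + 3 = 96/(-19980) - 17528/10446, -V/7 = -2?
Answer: -1374816890/13574243 ≈ -101.28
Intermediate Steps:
V = 14 (V = -7*(-2) = 14)
X = -17392590/13574243 (X = 6/(-3 + (96/(-19980) - 17528/10446)) = 6/(-3 + (96*(-1/19980) - 17528*1/10446)) = 6/(-3 + (-8/1665 - 8764/5223)) = 6/(-3 - 4877948/2898765) = 6/(-13574243/2898765) = 6*(-2898765/13574243) = -17392590/13574243 ≈ -1.2813)
J(U) = 100 (J(U) = (-4 + 14)² = 10² = 100)
X - J(32) = -17392590/13574243 - 1*100 = -17392590/13574243 - 100 = -1374816890/13574243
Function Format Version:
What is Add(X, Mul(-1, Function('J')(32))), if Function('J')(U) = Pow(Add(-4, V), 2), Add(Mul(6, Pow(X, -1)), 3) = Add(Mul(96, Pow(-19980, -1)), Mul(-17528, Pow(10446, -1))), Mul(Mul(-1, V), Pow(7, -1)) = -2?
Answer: Rational(-1374816890, 13574243) ≈ -101.28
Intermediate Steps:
V = 14 (V = Mul(-7, -2) = 14)
X = Rational(-17392590, 13574243) (X = Mul(6, Pow(Add(-3, Add(Mul(96, Pow(-19980, -1)), Mul(-17528, Pow(10446, -1)))), -1)) = Mul(6, Pow(Add(-3, Add(Mul(96, Rational(-1, 19980)), Mul(-17528, Rational(1, 10446)))), -1)) = Mul(6, Pow(Add(-3, Add(Rational(-8, 1665), Rational(-8764, 5223))), -1)) = Mul(6, Pow(Add(-3, Rational(-4877948, 2898765)), -1)) = Mul(6, Pow(Rational(-13574243, 2898765), -1)) = Mul(6, Rational(-2898765, 13574243)) = Rational(-17392590, 13574243) ≈ -1.2813)
Function('J')(U) = 100 (Function('J')(U) = Pow(Add(-4, 14), 2) = Pow(10, 2) = 100)
Add(X, Mul(-1, Function('J')(32))) = Add(Rational(-17392590, 13574243), Mul(-1, 100)) = Add(Rational(-17392590, 13574243), -100) = Rational(-1374816890, 13574243)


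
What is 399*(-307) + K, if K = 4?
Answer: -122489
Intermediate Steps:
399*(-307) + K = 399*(-307) + 4 = -122493 + 4 = -122489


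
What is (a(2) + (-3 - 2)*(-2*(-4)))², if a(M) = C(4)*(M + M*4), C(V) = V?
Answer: 0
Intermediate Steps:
a(M) = 20*M (a(M) = 4*(M + M*4) = 4*(M + 4*M) = 4*(5*M) = 20*M)
(a(2) + (-3 - 2)*(-2*(-4)))² = (20*2 + (-3 - 2)*(-2*(-4)))² = (40 - 5*8)² = (40 - 40)² = 0² = 0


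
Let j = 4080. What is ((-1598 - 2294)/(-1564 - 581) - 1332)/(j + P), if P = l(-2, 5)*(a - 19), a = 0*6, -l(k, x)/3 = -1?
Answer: -2853248/8629335 ≈ -0.33065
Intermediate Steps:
l(k, x) = 3 (l(k, x) = -3*(-1) = 3)
a = 0
P = -57 (P = 3*(0 - 19) = 3*(-19) = -57)
((-1598 - 2294)/(-1564 - 581) - 1332)/(j + P) = ((-1598 - 2294)/(-1564 - 581) - 1332)/(4080 - 57) = (-3892/(-2145) - 1332)/4023 = (-3892*(-1/2145) - 1332)*(1/4023) = (3892/2145 - 1332)*(1/4023) = -2853248/2145*1/4023 = -2853248/8629335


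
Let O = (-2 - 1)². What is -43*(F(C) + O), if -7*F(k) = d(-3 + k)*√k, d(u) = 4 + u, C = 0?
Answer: -387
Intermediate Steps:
O = 9 (O = (-3)² = 9)
F(k) = -√k*(1 + k)/7 (F(k) = -(4 + (-3 + k))*√k/7 = -(1 + k)*√k/7 = -√k*(1 + k)/7)
-43*(F(C) + O) = -43*(√0*(-1 - 1*0)/7 + 9) = -43*((⅐)*0*(-1 + 0) + 9) = -43*((⅐)*0*(-1) + 9) = -43*(0 + 9) = -43*9 = -387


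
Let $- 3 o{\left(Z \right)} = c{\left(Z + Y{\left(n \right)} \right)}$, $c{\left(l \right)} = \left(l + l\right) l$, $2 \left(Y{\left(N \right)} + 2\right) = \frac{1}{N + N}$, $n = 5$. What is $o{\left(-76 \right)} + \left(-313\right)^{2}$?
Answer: $\frac{56350919}{600} \approx 93918.0$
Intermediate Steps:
$Y{\left(N \right)} = -2 + \frac{1}{4 N}$ ($Y{\left(N \right)} = -2 + \frac{1}{2 \left(N + N\right)} = -2 + \frac{1}{2 \cdot 2 N} = -2 + \frac{\frac{1}{2} \frac{1}{N}}{2} = -2 + \frac{1}{4 N}$)
$c{\left(l \right)} = 2 l^{2}$ ($c{\left(l \right)} = 2 l l = 2 l^{2}$)
$o{\left(Z \right)} = - \frac{2 \left(- \frac{39}{20} + Z\right)^{2}}{3}$ ($o{\left(Z \right)} = - \frac{2 \left(Z - \left(2 - \frac{1}{4 \cdot 5}\right)\right)^{2}}{3} = - \frac{2 \left(Z + \left(-2 + \frac{1}{4} \cdot \frac{1}{5}\right)\right)^{2}}{3} = - \frac{2 \left(Z + \left(-2 + \frac{1}{20}\right)\right)^{2}}{3} = - \frac{2 \left(Z - \frac{39}{20}\right)^{2}}{3} = - \frac{2 \left(- \frac{39}{20} + Z\right)^{2}}{3}$)
$o{\left(-76 \right)} + \left(-313\right)^{2} = - \frac{\left(-39 + 20 \left(-76\right)\right)^{2}}{600} + \left(-313\right)^{2} = - \frac{\left(-39 - 1520\right)^{2}}{600} + 97969 = - \frac{\left(-1559\right)^{2}}{600} + 97969 = \left(- \frac{1}{600}\right) 2430481 + 97969 = - \frac{2430481}{600} + 97969 = \frac{56350919}{600}$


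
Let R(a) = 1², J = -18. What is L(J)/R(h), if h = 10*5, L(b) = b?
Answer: -18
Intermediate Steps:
h = 50
R(a) = 1
L(J)/R(h) = -18/1 = -18*1 = -18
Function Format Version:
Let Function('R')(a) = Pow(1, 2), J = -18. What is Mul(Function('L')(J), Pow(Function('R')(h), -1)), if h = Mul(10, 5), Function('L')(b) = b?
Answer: -18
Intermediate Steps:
h = 50
Function('R')(a) = 1
Mul(Function('L')(J), Pow(Function('R')(h), -1)) = Mul(-18, Pow(1, -1)) = Mul(-18, 1) = -18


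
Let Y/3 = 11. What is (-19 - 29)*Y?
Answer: -1584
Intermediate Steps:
Y = 33 (Y = 3*11 = 33)
(-19 - 29)*Y = (-19 - 29)*33 = -48*33 = -1584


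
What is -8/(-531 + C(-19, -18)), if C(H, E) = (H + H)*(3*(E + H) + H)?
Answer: -8/4409 ≈ -0.0018145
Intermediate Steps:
C(H, E) = 2*H*(3*E + 4*H) (C(H, E) = (2*H)*((3*E + 3*H) + H) = (2*H)*(3*E + 4*H) = 2*H*(3*E + 4*H))
-8/(-531 + C(-19, -18)) = -8/(-531 + 2*(-19)*(3*(-18) + 4*(-19))) = -8/(-531 + 2*(-19)*(-54 - 76)) = -8/(-531 + 2*(-19)*(-130)) = -8/(-531 + 4940) = -8/4409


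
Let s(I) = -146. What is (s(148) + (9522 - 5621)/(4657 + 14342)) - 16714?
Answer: -320319239/18999 ≈ -16860.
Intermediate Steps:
(s(148) + (9522 - 5621)/(4657 + 14342)) - 16714 = (-146 + (9522 - 5621)/(4657 + 14342)) - 16714 = (-146 + 3901/18999) - 16714 = -2769953/18999 - 16714 = -320319239/18999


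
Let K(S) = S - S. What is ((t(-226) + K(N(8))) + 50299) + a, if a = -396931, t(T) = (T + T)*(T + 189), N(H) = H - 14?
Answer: -329908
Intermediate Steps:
N(H) = -14 + H
t(T) = 2*T*(189 + T) (t(T) = (2*T)*(189 + T) = 2*T*(189 + T))
K(S) = 0
((t(-226) + K(N(8))) + 50299) + a = ((2*(-226)*(189 - 226) + 0) + 50299) - 396931 = ((2*(-226)*(-37) + 0) + 50299) - 396931 = ((16724 + 0) + 50299) - 396931 = (16724 + 50299) - 396931 = 67023 - 396931 = -329908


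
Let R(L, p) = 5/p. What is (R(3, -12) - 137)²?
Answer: 2719201/144 ≈ 18883.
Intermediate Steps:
(R(3, -12) - 137)² = (5/(-12) - 137)² = (5*(-1/12) - 137)² = (-5/12 - 137)² = (-1649/12)² = 2719201/144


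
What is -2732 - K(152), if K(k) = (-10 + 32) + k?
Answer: -2906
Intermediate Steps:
K(k) = 22 + k
-2732 - K(152) = -2732 - (22 + 152) = -2732 - 1*174 = -2732 - 174 = -2906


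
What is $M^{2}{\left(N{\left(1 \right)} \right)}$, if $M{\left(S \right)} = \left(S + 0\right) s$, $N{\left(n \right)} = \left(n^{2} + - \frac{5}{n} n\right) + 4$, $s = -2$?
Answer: $0$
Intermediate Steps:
$N{\left(n \right)} = -1 + n^{2}$ ($N{\left(n \right)} = \left(n^{2} - 5\right) + 4 = \left(-5 + n^{2}\right) + 4 = -1 + n^{2}$)
$M{\left(S \right)} = - 2 S$ ($M{\left(S \right)} = \left(S + 0\right) \left(-2\right) = S \left(-2\right) = - 2 S$)
$M^{2}{\left(N{\left(1 \right)} \right)} = \left(- 2 \left(-1 + 1^{2}\right)\right)^{2} = \left(- 2 \left(-1 + 1\right)\right)^{2} = \left(\left(-2\right) 0\right)^{2} = 0^{2} = 0$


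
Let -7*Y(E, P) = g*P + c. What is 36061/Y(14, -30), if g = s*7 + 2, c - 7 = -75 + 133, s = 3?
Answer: 252427/625 ≈ 403.88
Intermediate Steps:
c = 65 (c = 7 + (-75 + 133) = 7 + 58 = 65)
g = 23 (g = 3*7 + 2 = 21 + 2 = 23)
Y(E, P) = -65/7 - 23*P/7 (Y(E, P) = -(23*P + 65)/7 = -(65 + 23*P)/7 = -65/7 - 23*P/7)
36061/Y(14, -30) = 36061/(-65/7 - 23/7*(-30)) = 36061/(-65/7 + 690/7) = 36061/(625/7) = 36061*(7/625) = 252427/625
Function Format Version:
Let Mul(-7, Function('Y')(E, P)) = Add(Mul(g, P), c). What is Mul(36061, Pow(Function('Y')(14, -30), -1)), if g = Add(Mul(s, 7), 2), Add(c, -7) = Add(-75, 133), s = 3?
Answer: Rational(252427, 625) ≈ 403.88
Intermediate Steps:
c = 65 (c = Add(7, Add(-75, 133)) = Add(7, 58) = 65)
g = 23 (g = Add(Mul(3, 7), 2) = Add(21, 2) = 23)
Function('Y')(E, P) = Add(Rational(-65, 7), Mul(Rational(-23, 7), P)) (Function('Y')(E, P) = Mul(Rational(-1, 7), Add(Mul(23, P), 65)) = Mul(Rational(-1, 7), Add(65, Mul(23, P))) = Add(Rational(-65, 7), Mul(Rational(-23, 7), P)))
Mul(36061, Pow(Function('Y')(14, -30), -1)) = Mul(36061, Pow(Add(Rational(-65, 7), Mul(Rational(-23, 7), -30)), -1)) = Mul(36061, Pow(Add(Rational(-65, 7), Rational(690, 7)), -1)) = Mul(36061, Pow(Rational(625, 7), -1)) = Mul(36061, Rational(7, 625)) = Rational(252427, 625)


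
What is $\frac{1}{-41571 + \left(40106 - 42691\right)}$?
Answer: $- \frac{1}{44156} \approx -2.2647 \cdot 10^{-5}$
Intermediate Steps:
$\frac{1}{-41571 + \left(40106 - 42691\right)} = \frac{1}{-41571 - 2585} = \frac{1}{-44156} = - \frac{1}{44156}$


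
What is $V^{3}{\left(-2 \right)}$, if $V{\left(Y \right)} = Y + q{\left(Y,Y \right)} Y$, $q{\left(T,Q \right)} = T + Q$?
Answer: $216$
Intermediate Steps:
$q{\left(T,Q \right)} = Q + T$
$V{\left(Y \right)} = Y + 2 Y^{2}$ ($V{\left(Y \right)} = Y + \left(Y + Y\right) Y = Y + 2 Y Y = Y + 2 Y^{2}$)
$V^{3}{\left(-2 \right)} = \left(- 2 \left(1 + 2 \left(-2\right)\right)\right)^{3} = \left(- 2 \left(1 - 4\right)\right)^{3} = \left(\left(-2\right) \left(-3\right)\right)^{3} = 6^{3} = 216$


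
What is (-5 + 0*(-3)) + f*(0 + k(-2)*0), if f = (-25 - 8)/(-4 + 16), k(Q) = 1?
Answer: -5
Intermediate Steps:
f = -11/4 (f = -33/12 = -33*1/12 = -11/4 ≈ -2.7500)
(-5 + 0*(-3)) + f*(0 + k(-2)*0) = (-5 + 0*(-3)) - 11*(0 + 1*0)/4 = (-5 + 0) - 11*(0 + 0)/4 = -5 - 11/4*0 = -5 + 0 = -5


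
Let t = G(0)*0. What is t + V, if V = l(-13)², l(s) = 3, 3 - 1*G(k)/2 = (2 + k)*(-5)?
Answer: 9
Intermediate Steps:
G(k) = 26 + 10*k (G(k) = 6 - 2*(2 + k)*(-5) = 6 - 2*(-10 - 5*k) = 6 + (20 + 10*k) = 26 + 10*k)
t = 0 (t = (26 + 10*0)*0 = (26 + 0)*0 = 26*0 = 0)
V = 9 (V = 3² = 9)
t + V = 0 + 9 = 9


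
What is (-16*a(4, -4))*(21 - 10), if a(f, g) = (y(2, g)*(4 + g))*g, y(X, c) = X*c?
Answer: 0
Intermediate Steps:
a(f, g) = 2*g**2*(4 + g) (a(f, g) = ((2*g)*(4 + g))*g = (2*g*(4 + g))*g = 2*g**2*(4 + g))
(-16*a(4, -4))*(21 - 10) = (-32*(-4)**2*(4 - 4))*(21 - 10) = -32*16*0*11 = -16*0*11 = 0*11 = 0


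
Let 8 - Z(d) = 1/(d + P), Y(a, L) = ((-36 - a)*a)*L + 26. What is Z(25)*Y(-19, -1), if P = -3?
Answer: -4725/2 ≈ -2362.5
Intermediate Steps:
Y(a, L) = 26 + L*a*(-36 - a) (Y(a, L) = (a*(-36 - a))*L + 26 = L*a*(-36 - a) + 26 = 26 + L*a*(-36 - a))
Z(d) = 8 - 1/(-3 + d) (Z(d) = 8 - 1/(d - 3) = 8 - 1/(-3 + d))
Z(25)*Y(-19, -1) = ((-25 + 8*25)/(-3 + 25))*(26 - 1*(-1)*(-19)² - 36*(-1)*(-19)) = ((-25 + 200)/22)*(26 - 1*(-1)*361 - 684) = ((1/22)*175)*(26 + 361 - 684) = (175/22)*(-297) = -4725/2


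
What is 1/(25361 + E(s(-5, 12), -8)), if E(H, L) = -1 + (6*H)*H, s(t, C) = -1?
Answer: 1/25366 ≈ 3.9423e-5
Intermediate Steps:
E(H, L) = -1 + 6*H**2
1/(25361 + E(s(-5, 12), -8)) = 1/(25361 + (-1 + 6*(-1)**2)) = 1/(25361 + (-1 + 6*1)) = 1/(25361 + (-1 + 6)) = 1/(25361 + 5) = 1/25366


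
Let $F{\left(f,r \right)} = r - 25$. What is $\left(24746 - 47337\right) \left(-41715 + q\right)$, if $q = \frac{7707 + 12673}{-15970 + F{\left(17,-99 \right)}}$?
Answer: $\frac{7583590749845}{8047} \approx 9.4241 \cdot 10^{8}$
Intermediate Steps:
$F{\left(f,r \right)} = -25 + r$
$q = - \frac{10190}{8047}$ ($q = \frac{7707 + 12673}{-15970 - 124} = \frac{20380}{-15970 - 124} = \frac{20380}{-16094} = 20380 \left(- \frac{1}{16094}\right) = - \frac{10190}{8047} \approx -1.2663$)
$\left(24746 - 47337\right) \left(-41715 + q\right) = \left(24746 - 47337\right) \left(-41715 - \frac{10190}{8047}\right) = \left(-22591\right) \left(- \frac{335690795}{8047}\right) = \frac{7583590749845}{8047}$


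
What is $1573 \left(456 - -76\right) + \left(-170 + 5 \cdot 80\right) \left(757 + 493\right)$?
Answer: $1124336$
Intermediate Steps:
$1573 \left(456 - -76\right) + \left(-170 + 5 \cdot 80\right) \left(757 + 493\right) = 1573 \left(456 + 76\right) + \left(-170 + 400\right) 1250 = 1573 \cdot 532 + 230 \cdot 1250 = 836836 + 287500 = 1124336$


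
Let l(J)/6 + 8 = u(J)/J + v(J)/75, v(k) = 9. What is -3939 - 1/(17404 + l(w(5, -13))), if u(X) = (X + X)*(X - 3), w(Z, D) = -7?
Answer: -1697386027/430918 ≈ -3939.0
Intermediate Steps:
u(X) = 2*X*(-3 + X) (u(X) = (2*X)*(-3 + X) = 2*X*(-3 + X))
l(J) = -2082/25 + 12*J (l(J) = -48 + 6*((2*J*(-3 + J))/J + 9/75) = -48 + 6*((-6 + 2*J) + 9*(1/75)) = -48 + 6*((-6 + 2*J) + 3/25) = -48 + 6*(-147/25 + 2*J) = -48 + (-882/25 + 12*J) = -2082/25 + 12*J)
-3939 - 1/(17404 + l(w(5, -13))) = -3939 - 1/(17404 + (-2082/25 + 12*(-7))) = -3939 - 1/(17404 + (-2082/25 - 84)) = -3939 - 1/(17404 - 4182/25) = -3939 - 1/430918/25 = -3939 - 1*25/430918 = -3939 - 25/430918 = -1697386027/430918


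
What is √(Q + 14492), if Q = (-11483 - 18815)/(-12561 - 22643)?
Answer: √4490328867466/17602 ≈ 120.39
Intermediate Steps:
Q = 15149/17602 (Q = -30298/(-35204) = -30298*(-1/35204) = 15149/17602 ≈ 0.86064)
√(Q + 14492) = √(15149/17602 + 14492) = √(255103333/17602) = √4490328867466/17602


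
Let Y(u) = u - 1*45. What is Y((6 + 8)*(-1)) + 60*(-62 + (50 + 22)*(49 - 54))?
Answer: -25379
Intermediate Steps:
Y(u) = -45 + u (Y(u) = u - 45 = -45 + u)
Y((6 + 8)*(-1)) + 60*(-62 + (50 + 22)*(49 - 54)) = (-45 + (6 + 8)*(-1)) + 60*(-62 + (50 + 22)*(49 - 54)) = (-45 + 14*(-1)) + 60*(-62 + 72*(-5)) = (-45 - 14) + 60*(-62 - 360) = -59 + 60*(-422) = -59 - 25320 = -25379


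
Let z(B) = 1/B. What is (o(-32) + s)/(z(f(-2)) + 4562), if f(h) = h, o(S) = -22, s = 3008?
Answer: 5972/9123 ≈ 0.65461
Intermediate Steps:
(o(-32) + s)/(z(f(-2)) + 4562) = (-22 + 3008)/(1/(-2) + 4562) = 2986/(-½ + 4562) = 2986/(9123/2) = 2986*(2/9123) = 5972/9123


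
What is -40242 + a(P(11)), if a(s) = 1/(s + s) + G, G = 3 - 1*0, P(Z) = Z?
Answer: -885257/22 ≈ -40239.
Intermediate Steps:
G = 3 (G = 3 + 0 = 3)
a(s) = 3 + 1/(2*s) (a(s) = 1/(s + s) + 3 = 1/(2*s) + 3 = 3 + 1/(2*s))
-40242 + a(P(11)) = -40242 + (3 + (1/2)/11) = -40242 + (3 + (1/2)*(1/11)) = -40242 + (3 + 1/22) = -40242 + 67/22 = -885257/22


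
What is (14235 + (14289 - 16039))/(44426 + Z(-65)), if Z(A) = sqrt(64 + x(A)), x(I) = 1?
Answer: 554658610/1973669411 - 12485*sqrt(65)/1973669411 ≈ 0.28098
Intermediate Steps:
Z(A) = sqrt(65) (Z(A) = sqrt(64 + 1) = sqrt(65))
(14235 + (14289 - 16039))/(44426 + Z(-65)) = (14235 + (14289 - 16039))/(44426 + sqrt(65)) = (14235 - 1750)/(44426 + sqrt(65)) = 12485/(44426 + sqrt(65))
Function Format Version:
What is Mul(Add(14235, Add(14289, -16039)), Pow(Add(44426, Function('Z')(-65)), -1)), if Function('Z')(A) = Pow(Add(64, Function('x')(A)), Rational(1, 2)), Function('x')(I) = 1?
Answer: Add(Rational(554658610, 1973669411), Mul(Rational(-12485, 1973669411), Pow(65, Rational(1, 2)))) ≈ 0.28098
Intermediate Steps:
Function('Z')(A) = Pow(65, Rational(1, 2)) (Function('Z')(A) = Pow(Add(64, 1), Rational(1, 2)) = Pow(65, Rational(1, 2)))
Mul(Add(14235, Add(14289, -16039)), Pow(Add(44426, Function('Z')(-65)), -1)) = Mul(Add(14235, Add(14289, -16039)), Pow(Add(44426, Pow(65, Rational(1, 2))), -1)) = Mul(Add(14235, -1750), Pow(Add(44426, Pow(65, Rational(1, 2))), -1)) = Mul(12485, Pow(Add(44426, Pow(65, Rational(1, 2))), -1))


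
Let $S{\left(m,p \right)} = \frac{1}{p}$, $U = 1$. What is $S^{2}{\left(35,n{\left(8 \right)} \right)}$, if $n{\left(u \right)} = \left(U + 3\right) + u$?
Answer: $\frac{1}{144} \approx 0.0069444$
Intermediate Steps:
$n{\left(u \right)} = 4 + u$ ($n{\left(u \right)} = \left(1 + 3\right) + u = 4 + u$)
$S^{2}{\left(35,n{\left(8 \right)} \right)} = \left(\frac{1}{4 + 8}\right)^{2} = \left(\frac{1}{12}\right)^{2} = \frac{1}{144}$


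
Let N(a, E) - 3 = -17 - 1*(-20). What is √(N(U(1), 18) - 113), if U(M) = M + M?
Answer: I*√107 ≈ 10.344*I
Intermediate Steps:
U(M) = 2*M
N(a, E) = 6 (N(a, E) = 3 + (-17 - 1*(-20)) = 3 + (-17 + 20) = 3 + 3 = 6)
√(N(U(1), 18) - 113) = √(6 - 113) = √(-107) = I*√107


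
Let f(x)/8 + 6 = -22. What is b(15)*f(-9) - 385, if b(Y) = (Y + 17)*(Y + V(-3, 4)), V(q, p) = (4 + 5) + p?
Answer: -201089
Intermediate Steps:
V(q, p) = 9 + p
f(x) = -224 (f(x) = -48 + 8*(-22) = -48 - 176 = -224)
b(Y) = (13 + Y)*(17 + Y) (b(Y) = (Y + 17)*(Y + (9 + 4)) = (17 + Y)*(Y + 13) = (17 + Y)*(13 + Y) = (13 + Y)*(17 + Y))
b(15)*f(-9) - 385 = (221 + 15**2 + 30*15)*(-224) - 385 = (221 + 225 + 450)*(-224) - 385 = 896*(-224) - 385 = -200704 - 385 = -201089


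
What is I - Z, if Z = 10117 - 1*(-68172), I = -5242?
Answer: -83531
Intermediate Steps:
Z = 78289 (Z = 10117 + 68172 = 78289)
I - Z = -5242 - 1*78289 = -5242 - 78289 = -83531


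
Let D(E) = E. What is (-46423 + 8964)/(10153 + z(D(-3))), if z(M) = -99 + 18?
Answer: -37459/10072 ≈ -3.7191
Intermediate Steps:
z(M) = -81
(-46423 + 8964)/(10153 + z(D(-3))) = (-46423 + 8964)/(10153 - 81) = -37459/10072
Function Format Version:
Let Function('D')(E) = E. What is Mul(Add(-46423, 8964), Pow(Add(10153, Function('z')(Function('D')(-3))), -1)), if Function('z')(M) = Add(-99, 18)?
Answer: Rational(-37459, 10072) ≈ -3.7191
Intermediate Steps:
Function('z')(M) = -81
Mul(Add(-46423, 8964), Pow(Add(10153, Function('z')(Function('D')(-3))), -1)) = Mul(Add(-46423, 8964), Pow(Add(10153, -81), -1)) = Mul(-37459, Pow(10072, -1)) = Mul(-37459, Rational(1, 10072)) = Rational(-37459, 10072)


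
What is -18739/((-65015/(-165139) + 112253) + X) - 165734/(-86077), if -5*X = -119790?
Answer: 3461620965189979/1936199971211488 ≈ 1.7878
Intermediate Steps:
X = 23958 (X = -⅕*(-119790) = 23958)
-18739/((-65015/(-165139) + 112253) + X) - 165734/(-86077) = -18739/((-65015/(-165139) + 112253) + 23958) - 165734/(-86077) = -18739/((-65015*(-1/165139) + 112253) + 23958) - 165734*(-1/86077) = -18739/((65015/165139 + 112253) + 23958) + 165734/86077 = -18739/(18537413182/165139 + 23958) + 165734/86077 = -18739/22493813344/165139 + 165734/86077 = -18739*165139/22493813344 + 165734/86077 = -3094539721/22493813344 + 165734/86077 = 3461620965189979/1936199971211488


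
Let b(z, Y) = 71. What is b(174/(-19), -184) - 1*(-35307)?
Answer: 35378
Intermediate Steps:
b(174/(-19), -184) - 1*(-35307) = 71 - 1*(-35307) = 71 + 35307 = 35378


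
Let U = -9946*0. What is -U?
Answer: 0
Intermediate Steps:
U = 0
-U = -1*0 = 0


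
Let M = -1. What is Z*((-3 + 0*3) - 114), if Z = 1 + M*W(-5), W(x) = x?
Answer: -702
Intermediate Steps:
Z = 6 (Z = 1 - 1*(-5) = 1 + 5 = 6)
Z*((-3 + 0*3) - 114) = 6*((-3 + 0*3) - 114) = 6*((-3 + 0) - 114) = 6*(-3 - 114) = 6*(-117) = -702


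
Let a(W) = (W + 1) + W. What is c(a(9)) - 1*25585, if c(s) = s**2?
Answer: -25224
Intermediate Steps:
a(W) = 1 + 2*W (a(W) = (1 + W) + W = 1 + 2*W)
c(a(9)) - 1*25585 = (1 + 2*9)**2 - 1*25585 = (1 + 18)**2 - 25585 = 19**2 - 25585 = 361 - 25585 = -25224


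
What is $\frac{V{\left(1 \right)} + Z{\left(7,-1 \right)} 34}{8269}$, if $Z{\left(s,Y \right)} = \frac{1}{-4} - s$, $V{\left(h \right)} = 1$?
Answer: $- \frac{491}{16538} \approx -0.029689$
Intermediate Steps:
$Z{\left(s,Y \right)} = - \frac{1}{4} - s$
$\frac{V{\left(1 \right)} + Z{\left(7,-1 \right)} 34}{8269} = \frac{1 + \left(- \frac{1}{4} - 7\right) 34}{8269} = \left(1 + \left(- \frac{1}{4} - 7\right) 34\right) \frac{1}{8269} = \left(1 - \frac{493}{2}\right) \frac{1}{8269} = \left(- \frac{491}{2}\right) \frac{1}{8269} = - \frac{491}{16538}$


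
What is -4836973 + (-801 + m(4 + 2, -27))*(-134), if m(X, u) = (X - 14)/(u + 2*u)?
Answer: -383101831/81 ≈ -4.7296e+6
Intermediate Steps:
m(X, u) = (-14 + X)/(3*u) (m(X, u) = (-14 + X)/((3*u)) = (-14 + X)*(1/(3*u)) = (-14 + X)/(3*u))
-4836973 + (-801 + m(4 + 2, -27))*(-134) = -4836973 + (-801 + (⅓)*(-14 + (4 + 2))/(-27))*(-134) = -4836973 + (-801 + (⅓)*(-1/27)*(-14 + 6))*(-134) = -4836973 + (-801 + (⅓)*(-1/27)*(-8))*(-134) = -4836973 + (-801 + 8/81)*(-134) = -4836973 - 64873/81*(-134) = -4836973 + 8692982/81 = -383101831/81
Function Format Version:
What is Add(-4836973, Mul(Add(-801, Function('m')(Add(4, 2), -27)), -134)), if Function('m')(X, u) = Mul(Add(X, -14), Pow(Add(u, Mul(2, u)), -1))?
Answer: Rational(-383101831, 81) ≈ -4.7296e+6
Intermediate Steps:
Function('m')(X, u) = Mul(Rational(1, 3), Pow(u, -1), Add(-14, X)) (Function('m')(X, u) = Mul(Add(-14, X), Pow(Mul(3, u), -1)) = Mul(Add(-14, X), Mul(Rational(1, 3), Pow(u, -1))) = Mul(Rational(1, 3), Pow(u, -1), Add(-14, X)))
Add(-4836973, Mul(Add(-801, Function('m')(Add(4, 2), -27)), -134)) = Add(-4836973, Mul(Add(-801, Mul(Rational(1, 3), Pow(-27, -1), Add(-14, Add(4, 2)))), -134)) = Add(-4836973, Mul(Add(-801, Mul(Rational(1, 3), Rational(-1, 27), Add(-14, 6))), -134)) = Add(-4836973, Mul(Add(-801, Mul(Rational(1, 3), Rational(-1, 27), -8)), -134)) = Add(-4836973, Mul(Add(-801, Rational(8, 81)), -134)) = Add(-4836973, Mul(Rational(-64873, 81), -134)) = Add(-4836973, Rational(8692982, 81)) = Rational(-383101831, 81)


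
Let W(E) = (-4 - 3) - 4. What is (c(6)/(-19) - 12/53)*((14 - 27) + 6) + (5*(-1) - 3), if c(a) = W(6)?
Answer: -10541/1007 ≈ -10.468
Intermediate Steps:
W(E) = -11 (W(E) = -7 - 4 = -11)
c(a) = -11
(c(6)/(-19) - 12/53)*((14 - 27) + 6) + (5*(-1) - 3) = (-11/(-19) - 12/53)*((14 - 27) + 6) + (5*(-1) - 3) = (-11*(-1/19) - 12*1/53)*(-13 + 6) + (-5 - 3) = (11/19 - 12/53)*(-7) - 8 = (355/1007)*(-7) - 8 = -2485/1007 - 8 = -10541/1007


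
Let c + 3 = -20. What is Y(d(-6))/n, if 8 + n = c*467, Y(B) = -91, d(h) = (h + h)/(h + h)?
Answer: 91/10749 ≈ 0.0084659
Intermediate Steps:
c = -23 (c = -3 - 20 = -23)
d(h) = 1 (d(h) = (2*h)/((2*h)) = (2*h)*(1/(2*h)) = 1)
n = -10749 (n = -8 - 23*467 = -8 - 10741 = -10749)
Y(d(-6))/n = -91/(-10749) = -91*(-1/10749) = 91/10749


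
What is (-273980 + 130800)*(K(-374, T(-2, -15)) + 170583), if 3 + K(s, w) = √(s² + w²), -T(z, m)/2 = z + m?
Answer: -24423644400 - 4868120*√122 ≈ -2.4477e+10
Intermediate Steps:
T(z, m) = -2*m - 2*z (T(z, m) = -2*(z + m) = -2*(m + z) = -2*m - 2*z)
K(s, w) = -3 + √(s² + w²)
(-273980 + 130800)*(K(-374, T(-2, -15)) + 170583) = (-273980 + 130800)*((-3 + √((-374)² + (-2*(-15) - 2*(-2))²)) + 170583) = -143180*((-3 + √(139876 + (30 + 4)²)) + 170583) = -143180*((-3 + √(139876 + 34²)) + 170583) = -143180*((-3 + √(139876 + 1156)) + 170583) = -143180*((-3 + √141032) + 170583) = -143180*((-3 + 34*√122) + 170583) = -143180*(170580 + 34*√122) = -24423644400 - 4868120*√122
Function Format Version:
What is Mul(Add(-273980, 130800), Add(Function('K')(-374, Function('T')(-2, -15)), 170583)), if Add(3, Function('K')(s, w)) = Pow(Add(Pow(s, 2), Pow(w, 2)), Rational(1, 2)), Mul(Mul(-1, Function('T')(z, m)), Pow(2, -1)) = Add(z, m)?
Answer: Add(-24423644400, Mul(-4868120, Pow(122, Rational(1, 2)))) ≈ -2.4477e+10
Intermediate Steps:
Function('T')(z, m) = Add(Mul(-2, m), Mul(-2, z)) (Function('T')(z, m) = Mul(-2, Add(z, m)) = Mul(-2, Add(m, z)) = Add(Mul(-2, m), Mul(-2, z)))
Function('K')(s, w) = Add(-3, Pow(Add(Pow(s, 2), Pow(w, 2)), Rational(1, 2)))
Mul(Add(-273980, 130800), Add(Function('K')(-374, Function('T')(-2, -15)), 170583)) = Mul(Add(-273980, 130800), Add(Add(-3, Pow(Add(Pow(-374, 2), Pow(Add(Mul(-2, -15), Mul(-2, -2)), 2)), Rational(1, 2))), 170583)) = Mul(-143180, Add(Add(-3, Pow(Add(139876, Pow(Add(30, 4), 2)), Rational(1, 2))), 170583)) = Mul(-143180, Add(Add(-3, Pow(Add(139876, Pow(34, 2)), Rational(1, 2))), 170583)) = Mul(-143180, Add(Add(-3, Pow(Add(139876, 1156), Rational(1, 2))), 170583)) = Mul(-143180, Add(Add(-3, Pow(141032, Rational(1, 2))), 170583)) = Mul(-143180, Add(Add(-3, Mul(34, Pow(122, Rational(1, 2)))), 170583)) = Mul(-143180, Add(170580, Mul(34, Pow(122, Rational(1, 2))))) = Add(-24423644400, Mul(-4868120, Pow(122, Rational(1, 2))))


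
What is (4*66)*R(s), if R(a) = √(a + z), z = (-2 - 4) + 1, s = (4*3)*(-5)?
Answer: 264*I*√65 ≈ 2128.4*I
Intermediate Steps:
s = -60 (s = 12*(-5) = -60)
z = -5 (z = -6 + 1 = -5)
R(a) = √(-5 + a) (R(a) = √(a - 5) = √(-5 + a))
(4*66)*R(s) = (4*66)*√(-5 - 60) = 264*√(-65) = 264*(I*√65) = 264*I*√65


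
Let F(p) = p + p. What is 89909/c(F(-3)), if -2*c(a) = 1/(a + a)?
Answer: 2157816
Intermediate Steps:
F(p) = 2*p
c(a) = -1/(4*a) (c(a) = -1/(2*(a + a)) = -1/(2*a)/2 = -1/(4*a))
89909/c(F(-3)) = 89909/((-1/(4*(2*(-3))))) = 89909/((-¼/(-6))) = 89909/((-¼*(-⅙))) = 89909/(1/24) = 89909*24 = 2157816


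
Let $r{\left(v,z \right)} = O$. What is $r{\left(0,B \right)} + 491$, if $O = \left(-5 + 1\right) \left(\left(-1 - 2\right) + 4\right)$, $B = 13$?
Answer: $487$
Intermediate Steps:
$O = -4$ ($O = - 4 \left(-3 + 4\right) = \left(-4\right) 1 = -4$)
$r{\left(v,z \right)} = -4$
$r{\left(0,B \right)} + 491 = -4 + 491 = 487$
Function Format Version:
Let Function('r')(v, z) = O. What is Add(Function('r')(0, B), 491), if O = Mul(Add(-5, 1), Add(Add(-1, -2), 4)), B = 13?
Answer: 487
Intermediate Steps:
O = -4 (O = Mul(-4, Add(-3, 4)) = Mul(-4, 1) = -4)
Function('r')(v, z) = -4
Add(Function('r')(0, B), 491) = Add(-4, 491) = 487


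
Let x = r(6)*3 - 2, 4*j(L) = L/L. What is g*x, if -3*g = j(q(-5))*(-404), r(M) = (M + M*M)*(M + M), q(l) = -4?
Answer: 152510/3 ≈ 50837.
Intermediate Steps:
j(L) = ¼ (j(L) = (L/L)/4 = (¼)*1 = ¼)
r(M) = 2*M*(M + M²) (r(M) = (M + M²)*(2*M) = 2*M*(M + M²))
x = 1510 (x = (2*6²*(1 + 6))*3 - 2 = (2*36*7)*3 - 2 = 504*3 - 2 = 1512 - 2 = 1510)
g = 101/3 (g = -(-404)/12 = -⅓*(-101) = 101/3 ≈ 33.667)
g*x = (101/3)*1510 = 152510/3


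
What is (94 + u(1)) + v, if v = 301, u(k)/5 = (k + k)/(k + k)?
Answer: 400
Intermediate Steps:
u(k) = 5 (u(k) = 5*((k + k)/(k + k)) = 5*((2*k)/((2*k))) = 5*((2*k)*(1/(2*k))) = 5*1 = 5)
(94 + u(1)) + v = (94 + 5) + 301 = 99 + 301 = 400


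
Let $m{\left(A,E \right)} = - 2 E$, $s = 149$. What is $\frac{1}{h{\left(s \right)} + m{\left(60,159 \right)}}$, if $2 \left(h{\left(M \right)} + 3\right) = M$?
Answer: $- \frac{2}{493} \approx -0.0040568$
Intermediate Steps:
$h{\left(M \right)} = -3 + \frac{M}{2}$
$\frac{1}{h{\left(s \right)} + m{\left(60,159 \right)}} = \frac{1}{\left(-3 + \frac{1}{2} \cdot 149\right) - 318} = \frac{1}{\left(-3 + \frac{149}{2}\right) - 318} = \frac{1}{\frac{143}{2} - 318} = \frac{1}{- \frac{493}{2}} = - \frac{2}{493}$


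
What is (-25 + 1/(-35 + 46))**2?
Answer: 75076/121 ≈ 620.46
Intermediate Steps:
(-25 + 1/(-35 + 46))**2 = (-25 + 1/11)**2 = (-274/11)**2 = 75076/121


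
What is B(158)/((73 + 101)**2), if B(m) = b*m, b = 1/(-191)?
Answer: -79/2891358 ≈ -2.7323e-5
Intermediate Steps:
b = -1/191 ≈ -0.0052356
B(m) = -m/191
B(158)/((73 + 101)**2) = (-1/191*158)/((73 + 101)**2) = -158/(191*(174**2)) = -158/191/30276 = -158/191*1/30276 = -79/2891358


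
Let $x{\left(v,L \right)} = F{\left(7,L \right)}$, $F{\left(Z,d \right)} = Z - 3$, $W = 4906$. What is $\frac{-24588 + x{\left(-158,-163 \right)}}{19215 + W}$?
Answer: $- \frac{24584}{24121} \approx -1.0192$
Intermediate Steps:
$F{\left(Z,d \right)} = -3 + Z$ ($F{\left(Z,d \right)} = Z - 3 = -3 + Z$)
$x{\left(v,L \right)} = 4$ ($x{\left(v,L \right)} = -3 + 7 = 4$)
$\frac{-24588 + x{\left(-158,-163 \right)}}{19215 + W} = \frac{-24588 + 4}{19215 + 4906} = - \frac{24584}{24121}$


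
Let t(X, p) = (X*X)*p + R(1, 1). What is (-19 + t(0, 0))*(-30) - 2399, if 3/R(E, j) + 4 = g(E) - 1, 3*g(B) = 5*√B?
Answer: -1802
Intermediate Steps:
g(B) = 5*√B/3 (g(B) = (5*√B)/3 = 5*√B/3)
R(E, j) = 3/(-5 + 5*√E/3) (R(E, j) = 3/(-4 + (5*√E/3 - 1)) = 3/(-4 + (-1 + 5*√E/3)) = 3/(-5 + 5*√E/3))
t(X, p) = -9/10 + p*X² (t(X, p) = (X*X)*p + 9/(5*(-3 + √1)) = X²*p + 9/(5*(-3 + 1)) = p*X² + (9/5)/(-2) = p*X² + (9/5)*(-½) = p*X² - 9/10 = -9/10 + p*X²)
(-19 + t(0, 0))*(-30) - 2399 = (-19 + (-9/10 + 0*0²))*(-30) - 2399 = (-19 + (-9/10 + 0*0))*(-30) - 2399 = (-19 + (-9/10 + 0))*(-30) - 2399 = (-19 - 9/10)*(-30) - 2399 = -199/10*(-30) - 2399 = 597 - 2399 = -1802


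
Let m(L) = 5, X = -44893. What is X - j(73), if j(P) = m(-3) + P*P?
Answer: -50227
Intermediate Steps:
j(P) = 5 + P² (j(P) = 5 + P*P = 5 + P²)
X - j(73) = -44893 - (5 + 73²) = -44893 - (5 + 5329) = -44893 - 1*5334 = -44893 - 5334 = -50227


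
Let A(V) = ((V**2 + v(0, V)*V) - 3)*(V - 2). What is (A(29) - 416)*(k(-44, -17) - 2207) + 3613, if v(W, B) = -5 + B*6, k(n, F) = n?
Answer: -347859174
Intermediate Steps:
v(W, B) = -5 + 6*B
A(V) = (-2 + V)*(-3 + V**2 + V*(-5 + 6*V)) (A(V) = ((V**2 + (-5 + 6*V)*V) - 3)*(V - 2) = ((V**2 + V*(-5 + 6*V)) - 3)*(-2 + V) = (-3 + V**2 + V*(-5 + 6*V))*(-2 + V) = (-2 + V)*(-3 + V**2 + V*(-5 + 6*V)))
(A(29) - 416)*(k(-44, -17) - 2207) + 3613 = ((6 - 19*29**2 + 7*29 + 7*29**3) - 416)*(-44 - 2207) + 3613 = ((6 - 19*841 + 203 + 7*24389) - 416)*(-2251) + 3613 = ((6 - 15979 + 203 + 170723) - 416)*(-2251) + 3613 = (154953 - 416)*(-2251) + 3613 = 154537*(-2251) + 3613 = -347862787 + 3613 = -347859174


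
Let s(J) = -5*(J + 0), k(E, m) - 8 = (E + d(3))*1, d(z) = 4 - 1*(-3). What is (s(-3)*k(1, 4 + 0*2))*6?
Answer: 1440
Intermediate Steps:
d(z) = 7 (d(z) = 4 + 3 = 7)
k(E, m) = 15 + E (k(E, m) = 8 + (E + 7)*1 = 8 + (7 + E)*1 = 8 + (7 + E) = 15 + E)
s(J) = -5*J
(s(-3)*k(1, 4 + 0*2))*6 = ((-5*(-3))*(15 + 1))*6 = (15*16)*6 = 240*6 = 1440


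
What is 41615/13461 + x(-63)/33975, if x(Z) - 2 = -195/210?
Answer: 62839291/20326110 ≈ 3.0916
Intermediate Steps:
x(Z) = 15/14 (x(Z) = 2 - 195/210 = 2 - 195*1/210 = 2 - 13/14 = 15/14)
41615/13461 + x(-63)/33975 = 41615/13461 + (15/14)/33975 = 41615*(1/13461) + (15/14)*(1/33975) = 5945/1923 + 1/31710 = 62839291/20326110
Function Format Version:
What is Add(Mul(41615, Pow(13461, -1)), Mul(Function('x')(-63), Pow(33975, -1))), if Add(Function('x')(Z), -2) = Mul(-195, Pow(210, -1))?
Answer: Rational(62839291, 20326110) ≈ 3.0916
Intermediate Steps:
Function('x')(Z) = Rational(15, 14) (Function('x')(Z) = Add(2, Mul(-195, Pow(210, -1))) = Add(2, Mul(-195, Rational(1, 210))) = Add(2, Rational(-13, 14)) = Rational(15, 14))
Add(Mul(41615, Pow(13461, -1)), Mul(Function('x')(-63), Pow(33975, -1))) = Add(Mul(41615, Pow(13461, -1)), Mul(Rational(15, 14), Pow(33975, -1))) = Add(Mul(41615, Rational(1, 13461)), Mul(Rational(15, 14), Rational(1, 33975))) = Add(Rational(5945, 1923), Rational(1, 31710)) = Rational(62839291, 20326110)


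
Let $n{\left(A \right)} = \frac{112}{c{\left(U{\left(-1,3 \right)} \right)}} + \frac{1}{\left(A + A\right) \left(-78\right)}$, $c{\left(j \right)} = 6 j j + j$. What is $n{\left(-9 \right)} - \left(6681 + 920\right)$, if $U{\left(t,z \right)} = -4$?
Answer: $- \frac{245412157}{32292} \approx -7599.8$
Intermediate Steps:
$c{\left(j \right)} = j + 6 j^{2}$ ($c{\left(j \right)} = 6 j^{2} + j = j + 6 j^{2}$)
$n{\left(A \right)} = \frac{28}{23} - \frac{1}{156 A}$ ($n{\left(A \right)} = \frac{112}{\left(-4\right) \left(1 + 6 \left(-4\right)\right)} + \frac{1}{\left(A + A\right) \left(-78\right)} = \frac{112}{\left(-4\right) \left(1 - 24\right)} + \frac{1}{2 A} \left(- \frac{1}{78}\right) = \frac{112}{\left(-4\right) \left(-23\right)} + \frac{1}{2 A} \left(- \frac{1}{78}\right) = \frac{112}{92} - \frac{1}{156 A} = 112 \cdot \frac{1}{92} - \frac{1}{156 A} = \frac{28}{23} - \frac{1}{156 A}$)
$n{\left(-9 \right)} - \left(6681 + 920\right) = \frac{-23 + 4368 \left(-9\right)}{3588 \left(-9\right)} - \left(6681 + 920\right) = \frac{1}{3588} \left(- \frac{1}{9}\right) \left(-23 - 39312\right) - 7601 = \frac{1}{3588} \left(- \frac{1}{9}\right) \left(-39335\right) - 7601 = \frac{39335}{32292} - 7601 = - \frac{245412157}{32292}$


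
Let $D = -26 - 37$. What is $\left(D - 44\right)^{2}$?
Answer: $11449$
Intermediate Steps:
$D = -63$ ($D = -26 - 37 = -63$)
$\left(D - 44\right)^{2} = \left(-63 - 44\right)^{2} = \left(-107\right)^{2} = 11449$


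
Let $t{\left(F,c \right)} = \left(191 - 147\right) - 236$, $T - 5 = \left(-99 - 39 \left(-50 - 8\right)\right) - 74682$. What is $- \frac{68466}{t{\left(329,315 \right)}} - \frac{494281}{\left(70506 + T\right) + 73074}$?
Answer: $\frac{397558567}{1137056} \approx 349.64$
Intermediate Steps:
$T = -72514$ ($T = 5 - \left(74781 + 39 \left(-50 - 8\right)\right) = 5 - 72519 = -72514$)
$t{\left(F,c \right)} = -192$ ($t{\left(F,c \right)} = 44 - 236 = -192$)
$- \frac{68466}{t{\left(329,315 \right)}} - \frac{494281}{\left(70506 + T\right) + 73074} = - \frac{68466}{-192} - \frac{494281}{\left(70506 - 72514\right) + 73074} = \left(-68466\right) \left(- \frac{1}{192}\right) - \frac{494281}{-2008 + 73074} = \frac{11411}{32} - \frac{494281}{71066} = \frac{397558567}{1137056}$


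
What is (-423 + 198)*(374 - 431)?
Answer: 12825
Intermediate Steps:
(-423 + 198)*(374 - 431) = -225*(-57) = 12825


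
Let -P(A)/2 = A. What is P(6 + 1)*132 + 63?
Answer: -1785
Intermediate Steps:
P(A) = -2*A
P(6 + 1)*132 + 63 = -2*(6 + 1)*132 + 63 = -2*7*132 + 63 = -14*132 + 63 = -1848 + 63 = -1785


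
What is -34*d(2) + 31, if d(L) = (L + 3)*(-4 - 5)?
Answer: 1561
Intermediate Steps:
d(L) = -27 - 9*L (d(L) = (3 + L)*(-9) = -27 - 9*L)
-34*d(2) + 31 = -34*(-27 - 9*2) + 31 = -34*(-27 - 18) + 31 = -34*(-45) + 31 = 1530 + 31 = 1561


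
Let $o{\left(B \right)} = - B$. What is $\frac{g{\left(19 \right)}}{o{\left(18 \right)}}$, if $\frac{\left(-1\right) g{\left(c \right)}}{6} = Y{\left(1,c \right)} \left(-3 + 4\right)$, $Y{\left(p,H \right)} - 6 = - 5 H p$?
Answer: $- \frac{89}{3} \approx -29.667$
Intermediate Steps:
$Y{\left(p,H \right)} = 6 - 5 H p$ ($Y{\left(p,H \right)} = 6 + - 5 H p = 6 - 5 H p$)
$g{\left(c \right)} = -36 + 30 c$ ($g{\left(c \right)} = - 6 \left(6 - 5 c 1\right) \left(-3 + 4\right) = - 6 \left(6 - 5 c\right) 1 = - 6 \left(6 - 5 c\right) = -36 + 30 c$)
$\frac{g{\left(19 \right)}}{o{\left(18 \right)}} = \frac{-36 + 30 \cdot 19}{\left(-1\right) 18} = \frac{-36 + 570}{-18} = 534 \left(- \frac{1}{18}\right) = - \frac{89}{3}$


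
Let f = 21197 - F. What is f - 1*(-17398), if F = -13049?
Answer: 51644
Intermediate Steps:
f = 34246 (f = 21197 - 1*(-13049) = 21197 + 13049 = 34246)
f - 1*(-17398) = 34246 - 1*(-17398) = 34246 + 17398 = 51644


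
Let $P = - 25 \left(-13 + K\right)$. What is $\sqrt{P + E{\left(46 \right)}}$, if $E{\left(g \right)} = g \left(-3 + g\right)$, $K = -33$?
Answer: $2 \sqrt{782} \approx 55.929$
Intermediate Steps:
$P = 1150$ ($P = - 25 \left(-13 - 33\right) = \left(-25\right) \left(-46\right) = 1150$)
$\sqrt{P + E{\left(46 \right)}} = \sqrt{1150 + 46 \left(-3 + 46\right)} = \sqrt{1150 + 46 \cdot 43} = \sqrt{1150 + 1978} = \sqrt{3128} = 2 \sqrt{782}$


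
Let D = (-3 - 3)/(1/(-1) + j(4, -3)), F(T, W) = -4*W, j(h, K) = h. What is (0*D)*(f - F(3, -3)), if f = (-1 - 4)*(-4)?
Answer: 0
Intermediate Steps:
f = 20 (f = -5*(-4) = 20)
D = -2 (D = (-3 - 3)/(1/(-1) + 4) = -6/(1*(-1) + 4) = -6/(-1 + 4) = -6/3 = -6*⅓ = -2)
(0*D)*(f - F(3, -3)) = (0*(-2))*(20 - (-4)*(-3)) = 0*(20 - 1*12) = 0*(20 - 12) = 0*8 = 0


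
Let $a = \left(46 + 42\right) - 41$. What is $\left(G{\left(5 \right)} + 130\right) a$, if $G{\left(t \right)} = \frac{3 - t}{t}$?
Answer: $\frac{30456}{5} \approx 6091.2$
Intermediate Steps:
$a = 47$ ($a = 88 - 41 = 47$)
$G{\left(t \right)} = \frac{3 - t}{t}$
$\left(G{\left(5 \right)} + 130\right) a = \left(\frac{3 - 5}{5} + 130\right) 47 = \left(\frac{1}{5} \left(-2\right) + 130\right) 47 = \left(- \frac{2}{5} + 130\right) 47 = \frac{648}{5} \cdot 47 = \frac{30456}{5}$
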